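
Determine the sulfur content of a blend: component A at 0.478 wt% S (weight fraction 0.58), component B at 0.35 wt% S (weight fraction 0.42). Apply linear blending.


Linear sulfur blending: S_blend = x1*S1 + x2*S2
Contribution 1: 0.58 * 0.478 = 0.27724 wt%
Contribution 2: 0.42 * 0.35 = 0.147 wt%
S_blend = 0.27724 + 0.147 = 0.42424

0.42424 wt%


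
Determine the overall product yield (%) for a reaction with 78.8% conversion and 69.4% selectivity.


Overall yield = conversion (%) * selectivity (%) / 100
Conversion = 78.8%, Selectivity = 69.4%
Y = 78.8 * 69.4 / 100
= 54.6872 %

54.6872 %


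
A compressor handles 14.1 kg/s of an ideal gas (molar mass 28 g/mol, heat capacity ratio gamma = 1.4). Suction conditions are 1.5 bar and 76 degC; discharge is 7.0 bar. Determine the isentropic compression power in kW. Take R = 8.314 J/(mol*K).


Isentropic work: W = m*(gamma/(gamma-1))*(R*T1/MW)*((P2/P1)^((gamma-1)/gamma) - 1)
T1 = 76 + 273.15 = 349.15 K
Pressure ratio = 7.0 / 1.5 = 4.66667
Exponent = (1.4 - 1)/1.4 = 0.285714
(P2/P1)^exp - 1 = 4.66667^0.285714 - 1 = 0.552904
W = 14.1 * 1.4 / 0.4 * 8.314 * 349.15 / 28 * 0.552904 = 2829

2829 kW


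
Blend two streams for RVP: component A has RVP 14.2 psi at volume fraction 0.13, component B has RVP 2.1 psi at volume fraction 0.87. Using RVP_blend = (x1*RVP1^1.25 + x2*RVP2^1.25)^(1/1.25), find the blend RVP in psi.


Chevron index: RVP_blend = (sum xi*RVPi^1.25)^(1/1.25)
RVP^1.25 terms: 0.13 * 14.2^1.25 + 0.87 * 2.1^1.25 = 5.78282
RVP_blend = 5.78282^(1/1.25) = 4.071

4.071 psi


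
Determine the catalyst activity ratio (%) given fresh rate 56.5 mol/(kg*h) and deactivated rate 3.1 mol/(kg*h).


Activity (%) = (rate_used / rate_fresh) * 100
rate_used = 3.1, rate_fresh = 56.5
= (3.1 / 56.5) * 100
= 0.05487 * 100 = 5.487

5.487 %


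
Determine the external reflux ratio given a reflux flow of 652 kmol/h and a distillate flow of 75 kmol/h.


Reflux ratio definition: R = L / D (liquid returned / distillate withdrawn)
L = 652 kmol/h, D = 75 kmol/h
R = 652 / 75 = 8.693

8.693


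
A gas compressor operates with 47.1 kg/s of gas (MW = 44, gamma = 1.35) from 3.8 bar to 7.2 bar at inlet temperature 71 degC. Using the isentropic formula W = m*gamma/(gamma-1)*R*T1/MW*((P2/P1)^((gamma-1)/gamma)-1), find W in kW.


Isentropic work: W = m*(gamma/(gamma-1))*(R*T1/MW)*((P2/P1)^((gamma-1)/gamma) - 1)
T1 = 71 + 273.15 = 344.15 K
Pressure ratio = 7.2 / 3.8 = 1.89474
Exponent = (1.35 - 1)/1.35 = 0.259259
(P2/P1)^exp - 1 = 1.89474^0.259259 - 1 = 0.180204
W = 47.1 * 1.35 / 0.35 * 8.314 * 344.15 / 44 * 0.180204 = 2129

2129 kW


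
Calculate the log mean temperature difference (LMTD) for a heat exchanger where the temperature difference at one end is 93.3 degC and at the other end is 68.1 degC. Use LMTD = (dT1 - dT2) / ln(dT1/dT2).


LMTD = (dT1 - dT2) / ln(dT1/dT2)
= (93.3 - 68.1) / ln(93.3 / 68.1) = 25.2 / 0.314843 = 80.04

80.04 degC


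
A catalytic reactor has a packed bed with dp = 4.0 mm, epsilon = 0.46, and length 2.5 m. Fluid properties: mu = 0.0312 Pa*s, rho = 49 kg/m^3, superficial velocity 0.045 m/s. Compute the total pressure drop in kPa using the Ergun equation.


dp = 4.0 mm = 0.004 m
Viscous term = 150*0.0312*0.045*(1-0.46)^2 / (0.004^2*0.46^3) = 39432.3
Inertial term = 1.75*49*0.045^2*(1-0.46) / (0.004*0.46^3) = 240.835
dP/L = 39432.3 + 240.835 = 39673.1 Pa/m
dP = 39673.1 * 2.5 / 1000 = 99.18 kPa

99.18 kPa


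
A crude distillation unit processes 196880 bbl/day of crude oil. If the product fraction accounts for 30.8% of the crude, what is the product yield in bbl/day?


Crude throughput = 196880 bbl/day
Fraction yield = 30.8%
yield = throughput * fraction / 100
yield = 196880 * 30.8 / 100 = 60639.04

60639.04 bbl/day


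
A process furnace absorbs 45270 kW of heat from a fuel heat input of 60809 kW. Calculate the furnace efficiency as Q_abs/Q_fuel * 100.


Furnace efficiency = Q_absorbed / Q_fuel * 100
= 45270 / 60809 * 100 = 74.45

74.45 %


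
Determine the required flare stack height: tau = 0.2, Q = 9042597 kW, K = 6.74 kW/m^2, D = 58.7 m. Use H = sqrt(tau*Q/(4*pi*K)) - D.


tau*Q/(4*pi*K) = 0.2 * 9042597 / (4 * pi * 6.74) = 21352.7
sqrt(21352.7) = 146.126
H = 146.126 - 58.7 = 87.43

87.43 m


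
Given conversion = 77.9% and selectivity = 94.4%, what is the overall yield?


Overall yield = conversion (%) * selectivity (%) / 100
Conversion = 77.9%, Selectivity = 94.4%
Y = 77.9 * 94.4 / 100
= 73.5376 %

73.5376 %


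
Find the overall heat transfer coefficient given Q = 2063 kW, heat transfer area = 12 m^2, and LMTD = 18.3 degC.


From Q = U*A*LMTD, U = Q / (A * LMTD)
U = 2063 / (12 * 18.3) = 2063 / 219.6 = 9.394

9.394 kW/(m^2*K)


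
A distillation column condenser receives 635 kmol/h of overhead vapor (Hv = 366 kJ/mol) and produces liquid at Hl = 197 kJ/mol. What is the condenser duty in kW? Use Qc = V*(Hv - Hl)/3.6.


Qc = 635 * (366 - 197) / 3.6 = 635 * 169 / 3.6 = 29810

29810 kW


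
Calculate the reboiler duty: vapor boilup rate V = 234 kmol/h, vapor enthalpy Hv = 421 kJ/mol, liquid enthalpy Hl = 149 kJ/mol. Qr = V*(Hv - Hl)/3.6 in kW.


Qr = 234 * (421 - 149) / 3.6 = 234 * 272 / 3.6 = 17680

17680 kW


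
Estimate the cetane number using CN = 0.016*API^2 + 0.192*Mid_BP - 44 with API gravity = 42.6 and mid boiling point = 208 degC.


CN = 0.016 * 42.6^2 + 0.192 * 208 - 44
CN = 29.03616 + 39.936 - 44 = 24.97216

24.97216


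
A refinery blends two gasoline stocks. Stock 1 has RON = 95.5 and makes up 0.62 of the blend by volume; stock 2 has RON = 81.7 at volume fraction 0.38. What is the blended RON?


Linear blending: RON_blend = sum(vi * RONi)
Contribution 1: 0.62 * 95.5 = 59.21
Contribution 2: 0.38 * 81.7 = 31.046
RON_blend = 59.21 + 31.046 = 90.256

90.256


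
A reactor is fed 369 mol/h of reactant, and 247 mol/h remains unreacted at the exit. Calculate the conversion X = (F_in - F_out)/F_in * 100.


X = (F_in - F_out) / F_in * 100
Moles reacted = 369 - 247 = 122
X = 122 / 369 * 100
= 0.3306 * 100
= 33.06 %

33.06 %


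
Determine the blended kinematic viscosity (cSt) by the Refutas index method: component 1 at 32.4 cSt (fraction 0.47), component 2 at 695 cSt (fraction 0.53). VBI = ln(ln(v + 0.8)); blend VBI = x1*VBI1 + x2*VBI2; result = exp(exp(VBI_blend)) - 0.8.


Refutas method: VBN_i = 14.534*ln(ln(visc_i + 0.8)) + 10.975, blended linearly by mass fraction; since VBN is linear in VBI_i = ln(ln(visc_i + 0.8)) and the fractions sum to 1, blend VBI directly: visc = exp(exp(VBI_blend)) - 0.8
VBI_1 = ln(ln(32.4 + 0.8)) = 1.25349
VBI_2 = ln(ln(695 + 0.8)) = 1.87871
VBI_blend = 0.47 * 1.25349 + 0.53 * 1.87871 = 1.58486
visc_blend = exp(exp(1.58486)) - 0.8 = 130.6

130.6 cSt


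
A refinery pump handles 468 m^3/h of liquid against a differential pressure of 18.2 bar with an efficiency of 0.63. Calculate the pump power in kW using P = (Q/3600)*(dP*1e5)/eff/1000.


Q = 468 / 3600 = 0.13 m^3/s
P = 0.13 * (18.2 * 1e5) / 0.63 / 1000 = 375.6

375.6 kW


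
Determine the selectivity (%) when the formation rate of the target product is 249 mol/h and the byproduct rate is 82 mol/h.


Selectivity = desired / (desired + undesired) * 100
Total products = 249 + 82 = 331 mol/h
S = 249 / 331 * 100
= 0.7523 * 100
= 75.23 %

75.23 %


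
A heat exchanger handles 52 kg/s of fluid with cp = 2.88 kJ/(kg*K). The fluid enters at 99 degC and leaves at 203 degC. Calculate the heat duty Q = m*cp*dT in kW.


Q = m_dot * cp * delta_T
delta_T = 203 - 99 = 104 K
Q = 52 * 2.88 * 104
= 149.76 * 104
= 15575.04 kW

15575.04 kW


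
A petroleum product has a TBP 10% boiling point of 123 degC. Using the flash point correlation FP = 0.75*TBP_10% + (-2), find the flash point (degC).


FP = 0.75 * 123 + (-2) = 90.25

90.25 degC


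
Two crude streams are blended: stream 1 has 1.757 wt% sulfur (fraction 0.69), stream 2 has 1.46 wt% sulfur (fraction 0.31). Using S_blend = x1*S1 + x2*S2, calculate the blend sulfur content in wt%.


Linear sulfur blending: S_blend = x1*S1 + x2*S2
Contribution 1: 0.69 * 1.757 = 1.21233 wt%
Contribution 2: 0.31 * 1.46 = 0.4526 wt%
S_blend = 1.21233 + 0.4526 = 1.66493

1.66493 wt%


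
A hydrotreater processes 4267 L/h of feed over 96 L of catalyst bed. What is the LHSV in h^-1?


LHSV = volumetric feed rate / catalyst volume
= 4267 L/h / 96 L
= 44.45 h^-1

44.45 h^-1


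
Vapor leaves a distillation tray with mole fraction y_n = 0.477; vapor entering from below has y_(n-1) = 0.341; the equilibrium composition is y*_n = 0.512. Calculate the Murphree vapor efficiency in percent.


Murphree vapor efficiency: EMV = (y_n - y_(n-1)) / (y*_n - y_(n-1)) * 100
EMV = (0.477 - 0.341) / (0.512 - 0.341) * 100 = 0.136 / 0.171 * 100 = 79.53

79.53 %


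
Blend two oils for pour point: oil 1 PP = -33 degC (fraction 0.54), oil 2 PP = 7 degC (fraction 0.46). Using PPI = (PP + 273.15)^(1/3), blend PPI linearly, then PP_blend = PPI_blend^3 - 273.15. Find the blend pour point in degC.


PPI_1 = (-33 + 273.15)^(1/3) = 6.215759
PPI_2 = (7 + 273.15)^(1/3) = 6.543301
PPI_blend = 0.54 * 6.215759 + 0.46 * 6.543301 = 6.366428
PP_blend = 6.366428^3 - 273.15 = 258.0403 - 273.15 = -15.11

-15.11 degC


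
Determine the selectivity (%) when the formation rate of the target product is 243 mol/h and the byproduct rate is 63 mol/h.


Selectivity = desired / (desired + undesired) * 100
Total products = 243 + 63 = 306 mol/h
S = 243 / 306 * 100
= 0.7941 * 100
= 79.41 %

79.41 %


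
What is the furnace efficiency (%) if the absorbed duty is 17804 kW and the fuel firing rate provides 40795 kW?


Furnace efficiency = Q_absorbed / Q_fuel * 100
= 17804 / 40795 * 100 = 43.64

43.64 %


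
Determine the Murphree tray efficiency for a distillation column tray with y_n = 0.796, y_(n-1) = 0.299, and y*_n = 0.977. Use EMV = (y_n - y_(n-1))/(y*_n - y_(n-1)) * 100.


Murphree vapor efficiency: EMV = (y_n - y_(n-1)) / (y*_n - y_(n-1)) * 100
EMV = (0.796 - 0.299) / (0.977 - 0.299) * 100 = 0.497 / 0.678 * 100 = 73.30

73.30 %


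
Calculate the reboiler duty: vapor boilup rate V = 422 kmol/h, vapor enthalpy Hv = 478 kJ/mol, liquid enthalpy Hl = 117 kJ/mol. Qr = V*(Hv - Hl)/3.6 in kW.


Qr = 422 * (478 - 117) / 3.6 = 422 * 361 / 3.6 = 42320

42320 kW


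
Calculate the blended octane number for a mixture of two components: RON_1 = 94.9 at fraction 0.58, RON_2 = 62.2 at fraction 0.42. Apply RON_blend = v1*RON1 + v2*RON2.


Linear blending: RON_blend = sum(vi * RONi)
Contribution 1: 0.58 * 94.9 = 55.042
Contribution 2: 0.42 * 62.2 = 26.124
RON_blend = 55.042 + 26.124 = 81.166

81.166


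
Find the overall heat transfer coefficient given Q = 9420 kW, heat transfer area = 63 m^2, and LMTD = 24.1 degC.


From Q = U*A*LMTD, U = Q / (A * LMTD)
U = 9420 / (63 * 24.1) = 9420 / 1518.3 = 6.204

6.204 kW/(m^2*K)


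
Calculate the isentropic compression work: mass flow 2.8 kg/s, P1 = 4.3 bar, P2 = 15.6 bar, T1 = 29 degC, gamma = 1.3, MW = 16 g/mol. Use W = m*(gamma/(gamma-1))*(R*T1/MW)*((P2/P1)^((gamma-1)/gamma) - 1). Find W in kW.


Isentropic work: W = m*(gamma/(gamma-1))*(R*T1/MW)*((P2/P1)^((gamma-1)/gamma) - 1)
T1 = 29 + 273.15 = 302.15 K
Pressure ratio = 15.6 / 4.3 = 3.62791
Exponent = (1.3 - 1)/1.3 = 0.230769
(P2/P1)^exp - 1 = 3.62791^0.230769 - 1 = 0.34633
W = 2.8 * 1.3 / 0.3 * 8.314 * 302.15 / 16 * 0.34633 = 659.8

659.8 kW


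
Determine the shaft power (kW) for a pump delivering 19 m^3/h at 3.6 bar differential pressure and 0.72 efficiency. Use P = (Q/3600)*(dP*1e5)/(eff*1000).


Q = 19 / 3600 = 0.00527778 m^3/s
P = 0.00527778 * (3.6 * 1e5) / 0.72 / 1000 = 2.639

2.639 kW


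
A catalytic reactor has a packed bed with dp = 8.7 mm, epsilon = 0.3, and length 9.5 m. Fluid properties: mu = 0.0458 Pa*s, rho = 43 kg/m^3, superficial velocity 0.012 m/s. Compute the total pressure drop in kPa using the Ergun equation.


dp = 8.7 mm = 0.0087 m
Viscous term = 150*0.0458*0.012*(1-0.3)^2 / (0.0087^2*0.3^3) = 19766.6
Inertial term = 1.75*43*0.012^2*(1-0.3) / (0.0087*0.3^3) = 32.2912
dP/L = 19766.6 + 32.2912 = 19798.9 Pa/m
dP = 19798.9 * 9.5 / 1000 = 188.1 kPa

188.1 kPa


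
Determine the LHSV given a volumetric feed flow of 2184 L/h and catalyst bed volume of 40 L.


LHSV = volumetric feed rate / catalyst volume
= 2184 L/h / 40 L
= 54.60 h^-1

54.60 h^-1


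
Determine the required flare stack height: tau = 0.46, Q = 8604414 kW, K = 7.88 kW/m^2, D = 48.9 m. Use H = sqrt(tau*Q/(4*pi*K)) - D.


tau*Q/(4*pi*K) = 0.46 * 8604414 / (4 * pi * 7.88) = 39970.8
sqrt(39970.8) = 199.927
H = 199.927 - 48.9 = 151.0

151.0 m


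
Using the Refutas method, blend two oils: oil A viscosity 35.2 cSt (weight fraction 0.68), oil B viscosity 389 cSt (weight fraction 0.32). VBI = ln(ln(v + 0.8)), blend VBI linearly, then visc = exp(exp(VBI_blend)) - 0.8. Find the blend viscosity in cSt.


Refutas method: VBN_i = 14.534*ln(ln(visc_i + 0.8)) + 10.975, blended linearly by mass fraction; since VBN is linear in VBI_i = ln(ln(visc_i + 0.8)) and the fractions sum to 1, blend VBI directly: visc = exp(exp(VBI_blend)) - 0.8
VBI_1 = ln(ln(35.2 + 0.8)) = 1.27635
VBI_2 = ln(ln(389 + 0.8)) = 1.78602
VBI_blend = 0.68 * 1.27635 + 0.32 * 1.78602 = 1.43944
visc_blend = exp(exp(1.43944)) - 0.8 = 67.12

67.12 cSt


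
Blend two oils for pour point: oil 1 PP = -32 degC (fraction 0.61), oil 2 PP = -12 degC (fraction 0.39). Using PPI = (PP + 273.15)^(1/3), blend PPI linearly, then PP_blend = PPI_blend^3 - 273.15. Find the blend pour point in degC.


PPI_1 = (-32 + 273.15)^(1/3) = 6.224375
PPI_2 = (-12 + 273.15)^(1/3) = 6.391901
PPI_blend = 0.61 * 6.224375 + 0.39 * 6.391901 = 6.28971
PP_blend = 6.28971^3 - 273.15 = 248.8238 - 273.15 = -24.33

-24.33 degC


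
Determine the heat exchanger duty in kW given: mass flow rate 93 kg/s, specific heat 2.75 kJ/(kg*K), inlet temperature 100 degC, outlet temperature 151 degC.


Q = m_dot * cp * delta_T
delta_T = 151 - 100 = 51 K
Q = 93 * 2.75 * 51
= 255.75 * 51
= 13043.25 kW

13043.25 kW


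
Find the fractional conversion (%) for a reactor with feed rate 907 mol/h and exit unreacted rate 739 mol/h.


X = (F_in - F_out) / F_in * 100
Moles reacted = 907 - 739 = 168
X = 168 / 907 * 100
= 0.1852 * 100
= 18.52 %

18.52 %


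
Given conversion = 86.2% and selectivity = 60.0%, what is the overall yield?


Overall yield = conversion (%) * selectivity (%) / 100
Conversion = 86.2%, Selectivity = 60.0%
Y = 86.2 * 60.0 / 100
= 51.72 %

51.72 %


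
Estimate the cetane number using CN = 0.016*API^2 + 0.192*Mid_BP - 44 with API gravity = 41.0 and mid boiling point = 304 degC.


CN = 0.016 * 41.0^2 + 0.192 * 304 - 44
CN = 26.896 + 58.368 - 44 = 41.264

41.264


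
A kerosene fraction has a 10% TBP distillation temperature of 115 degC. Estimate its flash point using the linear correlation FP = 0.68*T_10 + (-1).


FP = 0.68 * 115 + (-1) = 77.2

77.2 degC


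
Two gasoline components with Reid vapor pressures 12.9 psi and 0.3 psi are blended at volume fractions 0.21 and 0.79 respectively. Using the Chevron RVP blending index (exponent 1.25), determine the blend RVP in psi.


Chevron index: RVP_blend = (sum xi*RVPi^1.25)^(1/1.25)
RVP^1.25 terms: 0.21 * 12.9^1.25 + 0.79 * 0.3^1.25 = 5.30941
RVP_blend = 5.30941^(1/1.25) = 3.802

3.802 psi


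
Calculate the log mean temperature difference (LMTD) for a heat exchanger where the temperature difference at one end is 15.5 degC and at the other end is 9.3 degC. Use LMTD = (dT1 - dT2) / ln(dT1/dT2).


LMTD = (dT1 - dT2) / ln(dT1/dT2)
= (15.5 - 9.3) / ln(15.5 / 9.3) = 6.2 / 0.510826 = 12.14

12.14 degC


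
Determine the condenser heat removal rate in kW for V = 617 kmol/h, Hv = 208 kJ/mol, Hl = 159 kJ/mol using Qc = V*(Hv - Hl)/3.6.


Qc = 617 * (208 - 159) / 3.6 = 617 * 49 / 3.6 = 8398

8398 kW


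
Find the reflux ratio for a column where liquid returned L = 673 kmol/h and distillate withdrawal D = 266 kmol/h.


Reflux ratio definition: R = L / D (liquid returned / distillate withdrawn)
L = 673 kmol/h, D = 266 kmol/h
R = 673 / 266 = 2.530

2.530


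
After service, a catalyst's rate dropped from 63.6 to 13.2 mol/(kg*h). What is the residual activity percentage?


Activity (%) = (rate_used / rate_fresh) * 100
rate_used = 13.2, rate_fresh = 63.6
= (13.2 / 63.6) * 100
= 0.2075 * 100 = 20.75

20.75 %


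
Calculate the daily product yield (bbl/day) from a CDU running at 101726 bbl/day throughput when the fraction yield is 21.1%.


Crude throughput = 101726 bbl/day
Fraction yield = 21.1%
yield = throughput * fraction / 100
yield = 101726 * 21.1 / 100 = 21464.186

21464.186 bbl/day


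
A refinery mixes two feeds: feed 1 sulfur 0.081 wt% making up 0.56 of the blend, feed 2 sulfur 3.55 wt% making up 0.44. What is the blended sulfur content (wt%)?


Linear sulfur blending: S_blend = x1*S1 + x2*S2
Contribution 1: 0.56 * 0.081 = 0.04536 wt%
Contribution 2: 0.44 * 3.55 = 1.562 wt%
S_blend = 0.04536 + 1.562 = 1.60736

1.60736 wt%


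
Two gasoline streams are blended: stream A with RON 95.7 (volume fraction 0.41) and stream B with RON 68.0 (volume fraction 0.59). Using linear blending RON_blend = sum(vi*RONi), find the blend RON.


Linear blending: RON_blend = sum(vi * RONi)
Contribution 1: 0.41 * 95.7 = 39.237
Contribution 2: 0.59 * 68.0 = 40.12
RON_blend = 39.237 + 40.12 = 79.357

79.357


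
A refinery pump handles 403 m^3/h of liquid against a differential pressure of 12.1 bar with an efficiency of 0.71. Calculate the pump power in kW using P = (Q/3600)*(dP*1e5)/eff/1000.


Q = 403 / 3600 = 0.111944 m^3/s
P = 0.111944 * (12.1 * 1e5) / 0.71 / 1000 = 190.8

190.8 kW


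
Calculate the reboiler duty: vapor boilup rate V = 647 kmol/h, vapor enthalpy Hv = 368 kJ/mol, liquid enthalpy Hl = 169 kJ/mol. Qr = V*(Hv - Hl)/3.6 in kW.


Qr = 647 * (368 - 169) / 3.6 = 647 * 199 / 3.6 = 35760

35760 kW


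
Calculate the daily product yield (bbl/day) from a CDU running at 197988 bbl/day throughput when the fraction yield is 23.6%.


Crude throughput = 197988 bbl/day
Fraction yield = 23.6%
yield = throughput * fraction / 100
yield = 197988 * 23.6 / 100 = 46725.168

46725.168 bbl/day


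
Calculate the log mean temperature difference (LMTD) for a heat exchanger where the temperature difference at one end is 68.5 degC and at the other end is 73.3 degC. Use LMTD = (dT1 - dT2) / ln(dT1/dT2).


LMTD = (dT1 - dT2) / ln(dT1/dT2)
= (68.5 - 73.3) / ln(68.5 / 73.3) = -4.8 / -0.0677269 = 70.87

70.87 degC


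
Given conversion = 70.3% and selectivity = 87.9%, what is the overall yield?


Overall yield = conversion (%) * selectivity (%) / 100
Conversion = 70.3%, Selectivity = 87.9%
Y = 70.3 * 87.9 / 100
= 61.7937 %

61.7937 %


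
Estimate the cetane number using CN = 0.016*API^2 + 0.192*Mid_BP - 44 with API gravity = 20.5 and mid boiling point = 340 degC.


CN = 0.016 * 20.5^2 + 0.192 * 340 - 44
CN = 6.724 + 65.28 - 44 = 28.004

28.004


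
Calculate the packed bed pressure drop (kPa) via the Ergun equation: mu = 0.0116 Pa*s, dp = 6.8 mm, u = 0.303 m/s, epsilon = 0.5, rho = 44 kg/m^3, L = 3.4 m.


dp = 6.8 mm = 0.0068 m
Viscous term = 150*0.0116*0.303*(1-0.5)^2 / (0.0068^2*0.5^3) = 22803.6
Inertial term = 1.75*44*0.303^2*(1-0.5) / (0.0068*0.5^3) = 4158.41
dP/L = 22803.6 + 4158.41 = 26962 Pa/m
dP = 26962 * 3.4 / 1000 = 91.67 kPa

91.67 kPa


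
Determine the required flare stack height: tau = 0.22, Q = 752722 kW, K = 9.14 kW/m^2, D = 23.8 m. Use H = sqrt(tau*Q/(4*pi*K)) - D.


tau*Q/(4*pi*K) = 0.22 * 752722 / (4 * pi * 9.14) = 1441.79
sqrt(1441.79) = 37.9709
H = 37.9709 - 23.8 = 14.17

14.17 m


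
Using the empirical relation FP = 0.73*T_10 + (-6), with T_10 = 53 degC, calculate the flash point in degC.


FP = 0.73 * 53 + (-6) = 32.69

32.69 degC


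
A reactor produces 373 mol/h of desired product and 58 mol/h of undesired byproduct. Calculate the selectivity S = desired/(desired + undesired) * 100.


Selectivity = desired / (desired + undesired) * 100
Total products = 373 + 58 = 431 mol/h
S = 373 / 431 * 100
= 0.8654 * 100
= 86.54 %

86.54 %


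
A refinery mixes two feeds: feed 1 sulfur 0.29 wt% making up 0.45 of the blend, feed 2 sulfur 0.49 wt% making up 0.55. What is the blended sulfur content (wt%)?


Linear sulfur blending: S_blend = x1*S1 + x2*S2
Contribution 1: 0.45 * 0.29 = 0.1305 wt%
Contribution 2: 0.55 * 0.49 = 0.2695 wt%
S_blend = 0.1305 + 0.2695 = 0.4

0.4 wt%


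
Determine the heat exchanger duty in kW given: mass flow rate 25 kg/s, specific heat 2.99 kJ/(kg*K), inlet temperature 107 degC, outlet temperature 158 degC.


Q = m_dot * cp * delta_T
delta_T = 158 - 107 = 51 K
Q = 25 * 2.99 * 51
= 74.75 * 51
= 3812.25 kW

3812.25 kW


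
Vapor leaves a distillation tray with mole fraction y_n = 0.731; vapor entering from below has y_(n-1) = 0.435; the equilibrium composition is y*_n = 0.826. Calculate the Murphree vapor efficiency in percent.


Murphree vapor efficiency: EMV = (y_n - y_(n-1)) / (y*_n - y_(n-1)) * 100
EMV = (0.731 - 0.435) / (0.826 - 0.435) * 100 = 0.296 / 0.391 * 100 = 75.70

75.70 %


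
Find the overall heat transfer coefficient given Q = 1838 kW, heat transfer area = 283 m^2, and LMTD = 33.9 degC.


From Q = U*A*LMTD, U = Q / (A * LMTD)
U = 1838 / (283 * 33.9) = 1838 / 9593.7 = 0.1916

0.1916 kW/(m^2*K)


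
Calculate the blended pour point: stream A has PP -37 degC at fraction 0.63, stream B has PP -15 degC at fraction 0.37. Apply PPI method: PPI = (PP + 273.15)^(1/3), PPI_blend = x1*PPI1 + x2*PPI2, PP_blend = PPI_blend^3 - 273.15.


PPI_1 = (-37 + 273.15)^(1/3) = 6.181056
PPI_2 = (-15 + 273.15)^(1/3) = 6.36733
PPI_blend = 0.63 * 6.181056 + 0.37 * 6.36733 = 6.249977
PP_blend = 6.249977^3 - 273.15 = 244.1379 - 273.15 = -29.01

-29.01 degC


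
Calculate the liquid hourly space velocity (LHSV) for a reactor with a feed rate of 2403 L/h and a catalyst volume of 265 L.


LHSV = volumetric feed rate / catalyst volume
= 2403 L/h / 265 L
= 9.068 h^-1

9.068 h^-1


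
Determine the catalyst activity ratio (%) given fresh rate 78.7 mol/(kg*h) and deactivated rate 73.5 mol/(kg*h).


Activity (%) = (rate_used / rate_fresh) * 100
rate_used = 73.5, rate_fresh = 78.7
= (73.5 / 78.7) * 100
= 0.9339 * 100 = 93.39

93.39 %


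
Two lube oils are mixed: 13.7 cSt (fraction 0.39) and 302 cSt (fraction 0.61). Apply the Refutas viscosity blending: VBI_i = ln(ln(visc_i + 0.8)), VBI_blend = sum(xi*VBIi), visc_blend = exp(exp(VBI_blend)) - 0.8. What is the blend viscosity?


Refutas method: VBN_i = 14.534*ln(ln(visc_i + 0.8)) + 10.975, blended linearly by mass fraction; since VBN is linear in VBI_i = ln(ln(visc_i + 0.8)) and the fractions sum to 1, blend VBI directly: visc = exp(exp(VBI_blend)) - 0.8
VBI_1 = ln(ln(13.7 + 0.8)) = 0.983631
VBI_2 = ln(ln(302 + 0.8)) = 1.74276
VBI_blend = 0.39 * 0.983631 + 0.61 * 1.74276 = 1.4467
visc_blend = exp(exp(1.4467)) - 0.8 = 69.24

69.24 cSt


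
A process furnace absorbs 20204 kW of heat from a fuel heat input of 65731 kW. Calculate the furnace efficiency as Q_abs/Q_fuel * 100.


Furnace efficiency = Q_absorbed / Q_fuel * 100
= 20204 / 65731 * 100 = 30.74

30.74 %


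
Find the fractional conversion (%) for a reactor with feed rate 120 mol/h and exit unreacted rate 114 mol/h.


X = (F_in - F_out) / F_in * 100
Moles reacted = 120 - 114 = 6
X = 6 / 120 * 100
= 0.05000 * 100
= 5.000 %

5.000 %


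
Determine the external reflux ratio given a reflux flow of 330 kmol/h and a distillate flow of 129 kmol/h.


Reflux ratio definition: R = L / D (liquid returned / distillate withdrawn)
L = 330 kmol/h, D = 129 kmol/h
R = 330 / 129 = 2.558

2.558


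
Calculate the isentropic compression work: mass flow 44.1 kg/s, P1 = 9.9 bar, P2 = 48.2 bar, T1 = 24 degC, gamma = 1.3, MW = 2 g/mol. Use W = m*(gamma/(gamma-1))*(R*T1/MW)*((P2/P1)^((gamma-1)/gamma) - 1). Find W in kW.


Isentropic work: W = m*(gamma/(gamma-1))*(R*T1/MW)*((P2/P1)^((gamma-1)/gamma) - 1)
T1 = 24 + 273.15 = 297.15 K
Pressure ratio = 48.2 / 9.9 = 4.86869
Exponent = (1.3 - 1)/1.3 = 0.230769
(P2/P1)^exp - 1 = 4.86869^0.230769 - 1 = 0.440899
W = 44.1 * 1.3 / 0.3 * 8.314 * 297.15 / 2 * 0.440899 = 104100

104100 kW


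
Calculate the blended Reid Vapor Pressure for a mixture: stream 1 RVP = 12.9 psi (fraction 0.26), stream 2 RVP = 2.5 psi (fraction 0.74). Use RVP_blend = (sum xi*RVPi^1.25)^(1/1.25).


Chevron index: RVP_blend = (sum xi*RVPi^1.25)^(1/1.25)
RVP^1.25 terms: 0.26 * 12.9^1.25 + 0.74 * 2.5^1.25 = 8.68264
RVP_blend = 8.68264^(1/1.25) = 5.635

5.635 psi


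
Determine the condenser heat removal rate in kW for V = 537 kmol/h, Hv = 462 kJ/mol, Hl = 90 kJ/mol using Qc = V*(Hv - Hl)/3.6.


Qc = 537 * (462 - 90) / 3.6 = 537 * 372 / 3.6 = 55490

55490 kW


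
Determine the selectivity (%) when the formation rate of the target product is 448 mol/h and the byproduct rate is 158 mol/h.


Selectivity = desired / (desired + undesired) * 100
Total products = 448 + 158 = 606 mol/h
S = 448 / 606 * 100
= 0.7393 * 100
= 73.93 %

73.93 %


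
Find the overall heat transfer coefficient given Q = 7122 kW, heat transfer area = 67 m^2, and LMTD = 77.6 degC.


From Q = U*A*LMTD, U = Q / (A * LMTD)
U = 7122 / (67 * 77.6) = 7122 / 5199.2 = 1.370

1.370 kW/(m^2*K)


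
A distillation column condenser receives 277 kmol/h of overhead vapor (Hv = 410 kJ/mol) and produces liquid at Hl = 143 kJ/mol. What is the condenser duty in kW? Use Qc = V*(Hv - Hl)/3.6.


Qc = 277 * (410 - 143) / 3.6 = 277 * 267 / 3.6 = 20540

20540 kW


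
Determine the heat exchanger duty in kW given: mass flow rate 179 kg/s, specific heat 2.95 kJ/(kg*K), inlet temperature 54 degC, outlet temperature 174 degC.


Q = m_dot * cp * delta_T
delta_T = 174 - 54 = 120 K
Q = 179 * 2.95 * 120
= 528.05 * 120
= 63366 kW

63366 kW


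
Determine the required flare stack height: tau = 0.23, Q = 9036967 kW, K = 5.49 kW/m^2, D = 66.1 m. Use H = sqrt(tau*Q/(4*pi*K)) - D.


tau*Q/(4*pi*K) = 0.23 * 9036967 / (4 * pi * 5.49) = 30127.9
sqrt(30127.9) = 173.574
H = 173.574 - 66.1 = 107.5

107.5 m


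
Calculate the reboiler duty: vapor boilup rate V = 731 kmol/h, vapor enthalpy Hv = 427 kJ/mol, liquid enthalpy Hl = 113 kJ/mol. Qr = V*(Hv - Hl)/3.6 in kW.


Qr = 731 * (427 - 113) / 3.6 = 731 * 314 / 3.6 = 63760

63760 kW


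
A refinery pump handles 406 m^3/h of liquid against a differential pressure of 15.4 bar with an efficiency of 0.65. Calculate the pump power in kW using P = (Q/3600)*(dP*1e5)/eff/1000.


Q = 406 / 3600 = 0.112778 m^3/s
P = 0.112778 * (15.4 * 1e5) / 0.65 / 1000 = 267.2

267.2 kW


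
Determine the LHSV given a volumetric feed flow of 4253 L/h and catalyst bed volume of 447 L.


LHSV = volumetric feed rate / catalyst volume
= 4253 L/h / 447 L
= 9.515 h^-1

9.515 h^-1


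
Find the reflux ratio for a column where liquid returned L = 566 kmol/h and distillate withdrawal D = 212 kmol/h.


Reflux ratio definition: R = L / D (liquid returned / distillate withdrawn)
L = 566 kmol/h, D = 212 kmol/h
R = 566 / 212 = 2.670

2.670


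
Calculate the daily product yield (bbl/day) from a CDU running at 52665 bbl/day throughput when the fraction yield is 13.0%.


Crude throughput = 52665 bbl/day
Fraction yield = 13.0%
yield = throughput * fraction / 100
yield = 52665 * 13.0 / 100 = 6846.45

6846.45 bbl/day


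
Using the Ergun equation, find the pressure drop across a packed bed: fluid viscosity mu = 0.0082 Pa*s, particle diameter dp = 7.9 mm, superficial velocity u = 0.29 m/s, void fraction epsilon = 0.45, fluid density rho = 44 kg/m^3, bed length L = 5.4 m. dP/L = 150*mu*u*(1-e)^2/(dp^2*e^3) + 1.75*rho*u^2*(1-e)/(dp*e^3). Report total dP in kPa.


dp = 7.9 mm = 0.0079 m
Viscous term = 150*0.0082*0.29*(1-0.45)^2 / (0.0079^2*0.45^3) = 18973
Inertial term = 1.75*44*0.29^2*(1-0.45) / (0.0079*0.45^3) = 4947.49
dP/L = 18973 + 4947.49 = 23920.5 Pa/m
dP = 23920.5 * 5.4 / 1000 = 129.2 kPa

129.2 kPa


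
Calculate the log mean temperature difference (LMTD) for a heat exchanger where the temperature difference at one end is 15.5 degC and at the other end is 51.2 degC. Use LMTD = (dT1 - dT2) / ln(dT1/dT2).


LMTD = (dT1 - dT2) / ln(dT1/dT2)
= (15.5 - 51.2) / ln(15.5 / 51.2) = -35.7 / -1.1949 = 29.88

29.88 degC


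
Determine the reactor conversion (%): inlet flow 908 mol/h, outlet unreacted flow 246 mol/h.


X = (F_in - F_out) / F_in * 100
Moles reacted = 908 - 246 = 662
X = 662 / 908 * 100
= 0.7291 * 100
= 72.91 %

72.91 %


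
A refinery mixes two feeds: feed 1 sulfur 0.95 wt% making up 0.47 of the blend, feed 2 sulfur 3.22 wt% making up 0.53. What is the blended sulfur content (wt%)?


Linear sulfur blending: S_blend = x1*S1 + x2*S2
Contribution 1: 0.47 * 0.95 = 0.4465 wt%
Contribution 2: 0.53 * 3.22 = 1.7066 wt%
S_blend = 0.4465 + 1.7066 = 2.1531

2.1531 wt%


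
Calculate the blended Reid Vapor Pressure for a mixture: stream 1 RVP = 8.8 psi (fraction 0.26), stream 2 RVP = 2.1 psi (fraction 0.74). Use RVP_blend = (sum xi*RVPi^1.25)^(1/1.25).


Chevron index: RVP_blend = (sum xi*RVPi^1.25)^(1/1.25)
RVP^1.25 terms: 0.26 * 8.8^1.25 + 0.74 * 2.1^1.25 = 5.81144
RVP_blend = 5.81144^(1/1.25) = 4.087

4.087 psi


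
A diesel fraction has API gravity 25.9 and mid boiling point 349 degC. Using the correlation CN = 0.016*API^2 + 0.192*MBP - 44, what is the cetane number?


CN = 0.016 * 25.9^2 + 0.192 * 349 - 44
CN = 10.73296 + 67.008 - 44 = 33.74096

33.74096


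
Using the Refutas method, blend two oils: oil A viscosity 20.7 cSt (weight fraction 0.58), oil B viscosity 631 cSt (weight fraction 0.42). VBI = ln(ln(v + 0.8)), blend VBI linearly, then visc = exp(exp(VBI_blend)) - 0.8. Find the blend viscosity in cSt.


Refutas method: VBN_i = 14.534*ln(ln(visc_i + 0.8)) + 10.975, blended linearly by mass fraction; since VBN is linear in VBI_i = ln(ln(visc_i + 0.8)) and the fractions sum to 1, blend VBI directly: visc = exp(exp(VBI_blend)) - 0.8
VBI_1 = ln(ln(20.7 + 0.8)) = 1.12104
VBI_2 = ln(ln(631 + 0.8)) = 1.86386
VBI_blend = 0.58 * 1.12104 + 0.42 * 1.86386 = 1.43302
visc_blend = exp(exp(1.43302)) - 0.8 = 65.31

65.31 cSt


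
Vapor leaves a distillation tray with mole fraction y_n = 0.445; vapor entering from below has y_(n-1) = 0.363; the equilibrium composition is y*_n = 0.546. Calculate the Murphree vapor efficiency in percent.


Murphree vapor efficiency: EMV = (y_n - y_(n-1)) / (y*_n - y_(n-1)) * 100
EMV = (0.445 - 0.363) / (0.546 - 0.363) * 100 = 0.082 / 0.183 * 100 = 44.81

44.81 %


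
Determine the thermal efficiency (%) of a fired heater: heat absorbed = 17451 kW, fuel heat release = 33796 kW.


Furnace efficiency = Q_absorbed / Q_fuel * 100
= 17451 / 33796 * 100 = 51.64

51.64 %


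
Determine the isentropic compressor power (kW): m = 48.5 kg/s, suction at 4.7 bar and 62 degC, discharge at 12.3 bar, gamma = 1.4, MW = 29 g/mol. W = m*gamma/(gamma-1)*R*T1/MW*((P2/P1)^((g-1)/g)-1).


Isentropic work: W = m*(gamma/(gamma-1))*(R*T1/MW)*((P2/P1)^((gamma-1)/gamma) - 1)
T1 = 62 + 273.15 = 335.15 K
Pressure ratio = 12.3 / 4.7 = 2.61702
Exponent = (1.4 - 1)/1.4 = 0.285714
(P2/P1)^exp - 1 = 2.61702^0.285714 - 1 = 0.316356
W = 48.5 * 1.4 / 0.4 * 8.314 * 335.15 / 29 * 0.316356 = 5160

5160 kW


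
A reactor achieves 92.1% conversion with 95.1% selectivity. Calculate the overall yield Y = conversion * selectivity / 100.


Overall yield = conversion (%) * selectivity (%) / 100
Conversion = 92.1%, Selectivity = 95.1%
Y = 92.1 * 95.1 / 100
= 87.5871 %

87.5871 %


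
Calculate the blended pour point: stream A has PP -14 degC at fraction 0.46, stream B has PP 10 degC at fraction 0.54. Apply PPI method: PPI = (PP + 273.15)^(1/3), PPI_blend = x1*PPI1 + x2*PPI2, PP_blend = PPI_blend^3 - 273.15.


PPI_1 = (-14 + 273.15)^(1/3) = 6.375541
PPI_2 = (10 + 273.15)^(1/3) = 6.566574
PPI_blend = 0.46 * 6.375541 + 0.54 * 6.566574 = 6.478699
PP_blend = 6.478699^3 - 273.15 = 271.9339 - 273.15 = -1.22

-1.22 degC


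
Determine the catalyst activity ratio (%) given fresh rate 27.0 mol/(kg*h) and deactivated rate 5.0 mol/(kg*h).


Activity (%) = (rate_used / rate_fresh) * 100
rate_used = 5.0, rate_fresh = 27.0
= (5.0 / 27.0) * 100
= 0.1852 * 100 = 18.52

18.52 %


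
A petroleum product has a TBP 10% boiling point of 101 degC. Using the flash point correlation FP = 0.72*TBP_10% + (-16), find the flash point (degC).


FP = 0.72 * 101 + (-16) = 56.72

56.72 degC


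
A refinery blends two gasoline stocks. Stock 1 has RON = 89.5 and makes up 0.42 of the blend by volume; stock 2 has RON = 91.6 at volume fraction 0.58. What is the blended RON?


Linear blending: RON_blend = sum(vi * RONi)
Contribution 1: 0.42 * 89.5 = 37.59
Contribution 2: 0.58 * 91.6 = 53.128
RON_blend = 37.59 + 53.128 = 90.718

90.718


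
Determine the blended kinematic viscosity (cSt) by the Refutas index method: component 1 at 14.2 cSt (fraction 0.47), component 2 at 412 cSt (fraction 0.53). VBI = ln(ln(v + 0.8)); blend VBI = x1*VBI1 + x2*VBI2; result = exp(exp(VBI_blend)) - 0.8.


Refutas method: VBN_i = 14.534*ln(ln(visc_i + 0.8)) + 10.975, blended linearly by mass fraction; since VBN is linear in VBI_i = ln(ln(visc_i + 0.8)) and the fractions sum to 1, blend VBI directly: visc = exp(exp(VBI_blend)) - 0.8
VBI_1 = ln(ln(14.2 + 0.8)) = 0.996229
VBI_2 = ln(ln(412 + 0.8)) = 1.79558
VBI_blend = 0.47 * 0.996229 + 0.53 * 1.79558 = 1.41989
visc_blend = exp(exp(1.41989)) - 0.8 = 61.79

61.79 cSt


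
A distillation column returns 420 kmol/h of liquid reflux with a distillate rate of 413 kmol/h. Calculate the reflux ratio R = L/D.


Reflux ratio definition: R = L / D (liquid returned / distillate withdrawn)
L = 420 kmol/h, D = 413 kmol/h
R = 420 / 413 = 1.017

1.017


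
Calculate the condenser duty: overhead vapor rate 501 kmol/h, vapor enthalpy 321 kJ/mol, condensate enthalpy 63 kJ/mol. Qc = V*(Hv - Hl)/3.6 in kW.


Qc = 501 * (321 - 63) / 3.6 = 501 * 258 / 3.6 = 35900

35900 kW


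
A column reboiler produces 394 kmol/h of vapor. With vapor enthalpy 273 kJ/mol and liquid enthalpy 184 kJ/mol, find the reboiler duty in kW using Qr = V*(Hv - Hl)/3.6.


Qr = 394 * (273 - 184) / 3.6 = 394 * 89 / 3.6 = 9741

9741 kW


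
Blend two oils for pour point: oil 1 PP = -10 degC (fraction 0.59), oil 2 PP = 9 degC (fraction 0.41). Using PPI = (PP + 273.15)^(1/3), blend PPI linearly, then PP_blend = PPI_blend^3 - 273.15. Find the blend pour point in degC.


PPI_1 = (-10 + 273.15)^(1/3) = 6.408176
PPI_2 = (9 + 273.15)^(1/3) = 6.558835
PPI_blend = 0.59 * 6.408176 + 0.41 * 6.558835 = 6.469946
PP_blend = 6.469946^3 - 273.15 = 270.8332 - 273.15 = -2.32

-2.32 degC


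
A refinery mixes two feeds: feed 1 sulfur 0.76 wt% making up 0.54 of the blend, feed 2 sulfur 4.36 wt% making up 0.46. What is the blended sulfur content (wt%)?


Linear sulfur blending: S_blend = x1*S1 + x2*S2
Contribution 1: 0.54 * 0.76 = 0.4104 wt%
Contribution 2: 0.46 * 4.36 = 2.0056 wt%
S_blend = 0.4104 + 2.0056 = 2.416

2.416 wt%


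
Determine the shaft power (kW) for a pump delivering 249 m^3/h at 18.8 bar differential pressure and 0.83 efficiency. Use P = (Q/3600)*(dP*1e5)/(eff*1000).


Q = 249 / 3600 = 0.0691667 m^3/s
P = 0.0691667 * (18.8 * 1e5) / 0.83 / 1000 = 156.7

156.7 kW


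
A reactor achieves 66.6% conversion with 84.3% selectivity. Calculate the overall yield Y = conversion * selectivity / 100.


Overall yield = conversion (%) * selectivity (%) / 100
Conversion = 66.6%, Selectivity = 84.3%
Y = 66.6 * 84.3 / 100
= 56.1438 %

56.1438 %


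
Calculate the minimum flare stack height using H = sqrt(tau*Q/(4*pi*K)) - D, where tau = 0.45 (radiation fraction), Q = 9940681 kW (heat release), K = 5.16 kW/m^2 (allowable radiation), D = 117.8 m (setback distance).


tau*Q/(4*pi*K) = 0.45 * 9940681 / (4 * pi * 5.16) = 68987.3
sqrt(68987.3) = 262.654
H = 262.654 - 117.8 = 144.9

144.9 m


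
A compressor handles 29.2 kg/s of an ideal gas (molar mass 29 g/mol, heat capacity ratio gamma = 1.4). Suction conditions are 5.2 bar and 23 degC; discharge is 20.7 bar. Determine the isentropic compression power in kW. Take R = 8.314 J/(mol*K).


Isentropic work: W = m*(gamma/(gamma-1))*(R*T1/MW)*((P2/P1)^((gamma-1)/gamma) - 1)
T1 = 23 + 273.15 = 296.15 K
Pressure ratio = 20.7 / 5.2 = 3.98077
Exponent = (1.4 - 1)/1.4 = 0.285714
(P2/P1)^exp - 1 = 3.98077^0.285714 - 1 = 0.483949
W = 29.2 * 1.4 / 0.4 * 8.314 * 296.15 / 29 * 0.483949 = 4199

4199 kW


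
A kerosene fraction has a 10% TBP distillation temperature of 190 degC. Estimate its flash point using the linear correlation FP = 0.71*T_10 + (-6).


FP = 0.71 * 190 + (-6) = 128.9

128.9 degC


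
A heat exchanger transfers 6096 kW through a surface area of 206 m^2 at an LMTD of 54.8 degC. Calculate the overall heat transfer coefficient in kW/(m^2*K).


From Q = U*A*LMTD, U = Q / (A * LMTD)
U = 6096 / (206 * 54.8) = 6096 / 11288.8 = 0.5400

0.5400 kW/(m^2*K)


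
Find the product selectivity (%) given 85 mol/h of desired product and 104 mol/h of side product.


Selectivity = desired / (desired + undesired) * 100
Total products = 85 + 104 = 189 mol/h
S = 85 / 189 * 100
= 0.4497 * 100
= 44.97 %

44.97 %


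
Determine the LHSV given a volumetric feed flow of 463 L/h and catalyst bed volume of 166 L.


LHSV = volumetric feed rate / catalyst volume
= 463 L/h / 166 L
= 2.789 h^-1

2.789 h^-1


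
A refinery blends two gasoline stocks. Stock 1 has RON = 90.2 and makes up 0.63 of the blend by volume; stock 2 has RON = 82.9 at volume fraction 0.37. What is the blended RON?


Linear blending: RON_blend = sum(vi * RONi)
Contribution 1: 0.63 * 90.2 = 56.826
Contribution 2: 0.37 * 82.9 = 30.673
RON_blend = 56.826 + 30.673 = 87.499

87.499


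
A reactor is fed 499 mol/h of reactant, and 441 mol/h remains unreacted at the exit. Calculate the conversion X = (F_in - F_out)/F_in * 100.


X = (F_in - F_out) / F_in * 100
Moles reacted = 499 - 441 = 58
X = 58 / 499 * 100
= 0.1162 * 100
= 11.62 %

11.62 %


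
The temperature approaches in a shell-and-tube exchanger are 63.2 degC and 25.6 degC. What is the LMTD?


LMTD = (dT1 - dT2) / ln(dT1/dT2)
= (63.2 - 25.6) / ln(63.2 / 25.6) = 37.6 / 0.903712 = 41.61

41.61 degC


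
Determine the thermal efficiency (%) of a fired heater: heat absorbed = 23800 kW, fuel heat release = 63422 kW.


Furnace efficiency = Q_absorbed / Q_fuel * 100
= 23800 / 63422 * 100 = 37.53

37.53 %


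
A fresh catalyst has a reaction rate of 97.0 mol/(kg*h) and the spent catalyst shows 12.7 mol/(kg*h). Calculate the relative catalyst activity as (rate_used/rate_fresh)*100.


Activity (%) = (rate_used / rate_fresh) * 100
rate_used = 12.7, rate_fresh = 97.0
= (12.7 / 97.0) * 100
= 0.1309 * 100 = 13.09

13.09 %


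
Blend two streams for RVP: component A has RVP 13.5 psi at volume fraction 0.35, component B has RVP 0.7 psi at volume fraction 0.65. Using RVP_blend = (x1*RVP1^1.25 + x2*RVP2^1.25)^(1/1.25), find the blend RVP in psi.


Chevron index: RVP_blend = (sum xi*RVPi^1.25)^(1/1.25)
RVP^1.25 terms: 0.35 * 13.5^1.25 + 0.65 * 0.7^1.25 = 9.4732
RVP_blend = 9.4732^(1/1.25) = 6.042

6.042 psi


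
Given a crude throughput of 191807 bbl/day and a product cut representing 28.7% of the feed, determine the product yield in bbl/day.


Crude throughput = 191807 bbl/day
Fraction yield = 28.7%
yield = throughput * fraction / 100
yield = 191807 * 28.7 / 100 = 55048.609

55048.609 bbl/day


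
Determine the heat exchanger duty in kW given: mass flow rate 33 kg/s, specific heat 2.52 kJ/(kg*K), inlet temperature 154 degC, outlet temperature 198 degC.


Q = m_dot * cp * delta_T
delta_T = 198 - 154 = 44 K
Q = 33 * 2.52 * 44
= 83.16 * 44
= 3659.04 kW

3659.04 kW


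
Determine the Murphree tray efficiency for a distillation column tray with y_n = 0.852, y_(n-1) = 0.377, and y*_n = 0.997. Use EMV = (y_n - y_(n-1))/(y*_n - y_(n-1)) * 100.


Murphree vapor efficiency: EMV = (y_n - y_(n-1)) / (y*_n - y_(n-1)) * 100
EMV = (0.852 - 0.377) / (0.997 - 0.377) * 100 = 0.475 / 0.62 * 100 = 76.61

76.61 %
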